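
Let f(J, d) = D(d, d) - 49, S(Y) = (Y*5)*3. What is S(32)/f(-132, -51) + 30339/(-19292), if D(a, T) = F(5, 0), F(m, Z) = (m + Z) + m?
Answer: -267779/19292 ≈ -13.880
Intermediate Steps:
F(m, Z) = Z + 2*m (F(m, Z) = (Z + m) + m = Z + 2*m)
D(a, T) = 10 (D(a, T) = 0 + 2*5 = 0 + 10 = 10)
S(Y) = 15*Y (S(Y) = (5*Y)*3 = 15*Y)
f(J, d) = -39 (f(J, d) = 10 - 49 = -39)
S(32)/f(-132, -51) + 30339/(-19292) = (15*32)/(-39) + 30339/(-19292) = 480*(-1/39) + 30339*(-1/19292) = -160/13 - 30339/19292 = -267779/19292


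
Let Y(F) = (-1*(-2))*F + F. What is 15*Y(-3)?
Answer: -135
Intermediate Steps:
Y(F) = 3*F (Y(F) = 2*F + F = 3*F)
15*Y(-3) = 15*(3*(-3)) = 15*(-9) = -135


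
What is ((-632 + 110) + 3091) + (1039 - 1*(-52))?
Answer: 3660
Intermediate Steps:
((-632 + 110) + 3091) + (1039 - 1*(-52)) = (-522 + 3091) + (1039 + 52) = 2569 + 1091 = 3660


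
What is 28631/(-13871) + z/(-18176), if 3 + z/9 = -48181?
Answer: 686855665/31514912 ≈ 21.795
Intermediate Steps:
z = -433656 (z = -27 + 9*(-48181) = -27 - 433629 = -433656)
28631/(-13871) + z/(-18176) = 28631/(-13871) - 433656/(-18176) = 28631*(-1/13871) - 433656*(-1/18176) = -28631/13871 + 54207/2272 = 686855665/31514912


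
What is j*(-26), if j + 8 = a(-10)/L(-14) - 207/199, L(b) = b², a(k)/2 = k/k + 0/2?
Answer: 2289339/9751 ≈ 234.78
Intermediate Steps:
a(k) = 2 (a(k) = 2*(k/k + 0/2) = 2*(1 + 0*(½)) = 2*(1 + 0) = 2*1 = 2)
j = -176103/19502 (j = -8 + (2/((-14)²) - 207/199) = -8 + (2/196 - 207*1/199) = -8 + (2*(1/196) - 207/199) = -8 + (1/98 - 207/199) = -8 - 20087/19502 = -176103/19502 ≈ -9.0300)
j*(-26) = -176103/19502*(-26) = 2289339/9751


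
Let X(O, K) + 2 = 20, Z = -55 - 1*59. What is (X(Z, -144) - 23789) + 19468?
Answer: -4303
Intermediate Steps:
Z = -114 (Z = -55 - 59 = -114)
X(O, K) = 18 (X(O, K) = -2 + 20 = 18)
(X(Z, -144) - 23789) + 19468 = (18 - 23789) + 19468 = -23771 + 19468 = -4303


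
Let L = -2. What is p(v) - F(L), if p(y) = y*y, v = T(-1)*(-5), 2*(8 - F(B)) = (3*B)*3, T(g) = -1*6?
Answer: 883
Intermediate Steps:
T(g) = -6
F(B) = 8 - 9*B/2 (F(B) = 8 - 3*B*3/2 = 8 - 9*B/2)
v = 30 (v = -6*(-5) = 30)
p(y) = y**2
p(v) - F(L) = 30**2 - (8 - 9/2*(-2)) = 900 - (8 + 9) = 900 - 1*17 = 900 - 17 = 883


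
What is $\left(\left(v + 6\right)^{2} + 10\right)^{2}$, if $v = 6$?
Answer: $23716$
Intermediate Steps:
$\left(\left(v + 6\right)^{2} + 10\right)^{2} = \left(\left(6 + 6\right)^{2} + 10\right)^{2} = \left(12^{2} + 10\right)^{2} = \left(144 + 10\right)^{2} = 154^{2} = 23716$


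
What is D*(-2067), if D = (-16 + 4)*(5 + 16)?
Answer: 520884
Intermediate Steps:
D = -252 (D = -12*21 = -252)
D*(-2067) = -252*(-2067) = 520884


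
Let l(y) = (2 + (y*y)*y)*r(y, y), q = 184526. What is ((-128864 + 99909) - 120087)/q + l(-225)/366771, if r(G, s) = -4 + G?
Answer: 240636336273730/33839392773 ≈ 7111.1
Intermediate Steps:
l(y) = (-4 + y)*(2 + y**3) (l(y) = (2 + (y*y)*y)*(-4 + y) = (2 + y**2*y)*(-4 + y) = (2 + y**3)*(-4 + y) = (-4 + y)*(2 + y**3))
((-128864 + 99909) - 120087)/q + l(-225)/366771 = ((-128864 + 99909) - 120087)/184526 + ((-4 - 225)*(2 + (-225)**3))/366771 = (-28955 - 120087)*(1/184526) - 229*(2 - 11390625)*(1/366771) = -149042*1/184526 - 229*(-11390623)*(1/366771) = -74521/92263 + 2608452667*(1/366771) = -74521/92263 + 2608452667/366771 = 240636336273730/33839392773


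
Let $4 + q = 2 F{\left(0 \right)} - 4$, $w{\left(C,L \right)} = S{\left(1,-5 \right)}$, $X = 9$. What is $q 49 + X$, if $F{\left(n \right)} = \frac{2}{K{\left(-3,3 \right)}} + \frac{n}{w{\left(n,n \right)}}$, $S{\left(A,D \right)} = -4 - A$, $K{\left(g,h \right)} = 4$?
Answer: $-334$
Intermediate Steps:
$w{\left(C,L \right)} = -5$ ($w{\left(C,L \right)} = -4 - 1 = -5$)
$F{\left(n \right)} = \frac{1}{2} - \frac{n}{5}$ ($F{\left(n \right)} = \frac{2}{4} + \frac{n}{-5} = 2 \cdot \frac{1}{4} + n \left(- \frac{1}{5}\right) = \frac{1}{2} - \frac{n}{5}$)
$q = -7$ ($q = -4 - \left(4 - 2 \left(\frac{1}{2} - 0\right)\right) = -4 - \left(4 - 2 \left(\frac{1}{2} + 0\right)\right) = -4 + \left(2 \cdot \frac{1}{2} - 4\right) = -4 + \left(1 - 4\right) = -4 - 3 = -7$)
$q 49 + X = \left(-7\right) 49 + 9 = -343 + 9 = -334$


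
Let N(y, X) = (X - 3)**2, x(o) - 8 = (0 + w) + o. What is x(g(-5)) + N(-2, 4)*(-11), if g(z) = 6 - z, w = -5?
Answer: 3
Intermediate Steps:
x(o) = 3 + o (x(o) = 8 + ((0 - 5) + o) = 8 + (-5 + o) = 3 + o)
N(y, X) = (-3 + X)**2
x(g(-5)) + N(-2, 4)*(-11) = (3 + (6 - 1*(-5))) + (-3 + 4)**2*(-11) = (3 + (6 + 5)) + 1**2*(-11) = (3 + 11) + 1*(-11) = 14 - 11 = 3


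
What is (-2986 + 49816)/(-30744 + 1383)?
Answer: -15610/9787 ≈ -1.5950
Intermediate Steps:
(-2986 + 49816)/(-30744 + 1383) = 46830/(-29361) = 46830*(-1/29361) = -15610/9787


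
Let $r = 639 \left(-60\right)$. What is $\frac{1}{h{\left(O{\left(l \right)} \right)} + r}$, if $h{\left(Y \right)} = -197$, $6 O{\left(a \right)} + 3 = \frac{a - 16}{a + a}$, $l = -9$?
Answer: $- \frac{1}{38537} \approx -2.5949 \cdot 10^{-5}$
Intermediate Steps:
$r = -38340$
$O{\left(a \right)} = - \frac{1}{2} + \frac{-16 + a}{12 a}$ ($O{\left(a \right)} = - \frac{1}{2} + \frac{\left(a - 16\right) \frac{1}{a + a}}{6} = - \frac{1}{2} + \frac{\left(-16 + a\right) \frac{1}{2 a}}{6} = - \frac{1}{2} + \frac{\frac{1}{2} \frac{1}{a} \left(-16 + a\right)}{6} = - \frac{1}{2} + \frac{-16 + a}{12 a}$)
$\frac{1}{h{\left(O{\left(l \right)} \right)} + r} = \frac{1}{-197 - 38340} = \frac{1}{-38537} = - \frac{1}{38537}$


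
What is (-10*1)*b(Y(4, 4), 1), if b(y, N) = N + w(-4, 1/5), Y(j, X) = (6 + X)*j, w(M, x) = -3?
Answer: 20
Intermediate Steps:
Y(j, X) = j*(6 + X)
b(y, N) = -3 + N (b(y, N) = N - 3 = -3 + N)
(-10*1)*b(Y(4, 4), 1) = (-10*1)*(-3 + 1) = -10*(-2) = 20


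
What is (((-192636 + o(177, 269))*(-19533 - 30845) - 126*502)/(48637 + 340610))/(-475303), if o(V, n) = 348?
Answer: -3229007204/61670088947 ≈ -0.052359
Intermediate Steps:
(((-192636 + o(177, 269))*(-19533 - 30845) - 126*502)/(48637 + 340610))/(-475303) = (((-192636 + 348)*(-19533 - 30845) - 126*502)/(48637 + 340610))/(-475303) = ((-192288*(-50378) - 63252)/389247)*(-1/475303) = ((9687084864 - 63252)*(1/389247))*(-1/475303) = (9687021612*(1/389247))*(-1/475303) = (3229007204/129749)*(-1/475303) = -3229007204/61670088947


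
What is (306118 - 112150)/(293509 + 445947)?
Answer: 12123/46216 ≈ 0.26231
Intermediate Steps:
(306118 - 112150)/(293509 + 445947) = 193968/739456 = 193968*(1/739456) = 12123/46216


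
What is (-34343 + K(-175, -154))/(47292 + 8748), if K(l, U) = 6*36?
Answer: -34127/56040 ≈ -0.60898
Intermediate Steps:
K(l, U) = 216
(-34343 + K(-175, -154))/(47292 + 8748) = (-34343 + 216)/(47292 + 8748) = -34127/56040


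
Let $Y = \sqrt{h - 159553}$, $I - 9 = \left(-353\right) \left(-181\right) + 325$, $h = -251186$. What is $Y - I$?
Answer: $-64227 + i \sqrt{410739} \approx -64227.0 + 640.89 i$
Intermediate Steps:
$I = 64227$ ($I = 9 + \left(\left(-353\right) \left(-181\right) + 325\right) = 9 + \left(63893 + 325\right) = 9 + 64218 = 64227$)
$Y = i \sqrt{410739}$ ($Y = \sqrt{-251186 - 159553} = \sqrt{-410739} = i \sqrt{410739} \approx 640.89 i$)
$Y - I = i \sqrt{410739} - 64227 = -64227 + i \sqrt{410739}$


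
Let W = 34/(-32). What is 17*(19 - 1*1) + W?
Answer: 4879/16 ≈ 304.94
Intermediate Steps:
W = -17/16 (W = 34*(-1/32) = -17/16 ≈ -1.0625)
17*(19 - 1*1) + W = 17*(19 - 1*1) - 17/16 = 17*(19 - 1) - 17/16 = 17*18 - 17/16 = 306 - 17/16 = 4879/16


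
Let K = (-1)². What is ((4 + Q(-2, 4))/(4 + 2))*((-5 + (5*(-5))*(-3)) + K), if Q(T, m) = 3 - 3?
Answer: 142/3 ≈ 47.333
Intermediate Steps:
Q(T, m) = 0
K = 1
((4 + Q(-2, 4))/(4 + 2))*((-5 + (5*(-5))*(-3)) + K) = ((4 + 0)/(4 + 2))*((-5 + (5*(-5))*(-3)) + 1) = (4/6)*((-5 - 25*(-3)) + 1) = (4*(⅙))*((-5 + 75) + 1) = 2*(70 + 1)/3 = (⅔)*71 = 142/3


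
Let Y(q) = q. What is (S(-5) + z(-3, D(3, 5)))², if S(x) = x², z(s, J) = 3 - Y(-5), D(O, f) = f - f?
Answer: 1089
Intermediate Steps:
D(O, f) = 0
z(s, J) = 8 (z(s, J) = 3 - 1*(-5) = 3 + 5 = 8)
(S(-5) + z(-3, D(3, 5)))² = ((-5)² + 8)² = (25 + 8)² = 33² = 1089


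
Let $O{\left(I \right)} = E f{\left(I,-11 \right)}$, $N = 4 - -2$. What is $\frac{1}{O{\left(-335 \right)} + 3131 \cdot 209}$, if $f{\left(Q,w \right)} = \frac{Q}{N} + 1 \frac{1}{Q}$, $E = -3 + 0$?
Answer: $\frac{670}{438546161} \approx 1.5278 \cdot 10^{-6}$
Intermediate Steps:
$E = -3$
$N = 6$ ($N = 4 + 2 = 6$)
$f{\left(Q,w \right)} = \frac{1}{Q} + \frac{Q}{6}$ ($f{\left(Q,w \right)} = \frac{Q}{6} + 1 \frac{1}{Q} = Q \frac{1}{6} + \frac{1}{Q} = \frac{Q}{6} + \frac{1}{Q} = \frac{1}{Q} + \frac{Q}{6}$)
$O{\left(I \right)} = - \frac{3}{I} - \frac{I}{2}$ ($O{\left(I \right)} = - 3 \left(\frac{1}{I} + \frac{I}{6}\right) = - \frac{3}{I} - \frac{I}{2}$)
$\frac{1}{O{\left(-335 \right)} + 3131 \cdot 209} = \frac{1}{\left(- \frac{3}{-335} - - \frac{335}{2}\right) + 3131 \cdot 209} = \frac{1}{\left(\left(-3\right) \left(- \frac{1}{335}\right) + \frac{335}{2}\right) + 654379} = \frac{1}{\left(\frac{3}{335} + \frac{335}{2}\right) + 654379} = \frac{1}{\frac{112231}{670} + 654379} = \frac{1}{\frac{438546161}{670}} = \frac{670}{438546161}$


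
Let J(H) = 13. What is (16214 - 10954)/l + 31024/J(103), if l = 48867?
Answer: 116624476/48867 ≈ 2386.6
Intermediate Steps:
(16214 - 10954)/l + 31024/J(103) = (16214 - 10954)/48867 + 31024/13 = 5260*(1/48867) + 31024*(1/13) = 5260/48867 + 31024/13 = 116624476/48867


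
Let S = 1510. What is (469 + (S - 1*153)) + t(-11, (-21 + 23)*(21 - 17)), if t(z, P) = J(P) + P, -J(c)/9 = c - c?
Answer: 1834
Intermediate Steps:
J(c) = 0 (J(c) = -9*(c - c) = -9*0 = 0)
t(z, P) = P (t(z, P) = 0 + P = P)
(469 + (S - 1*153)) + t(-11, (-21 + 23)*(21 - 17)) = (469 + (1510 - 1*153)) + (-21 + 23)*(21 - 17) = (469 + (1510 - 153)) + 2*4 = (469 + 1357) + 8 = 1826 + 8 = 1834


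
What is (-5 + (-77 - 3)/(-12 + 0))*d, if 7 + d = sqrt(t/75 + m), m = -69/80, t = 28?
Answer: -35/3 + I*sqrt(1761)/36 ≈ -11.667 + 1.1657*I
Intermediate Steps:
m = -69/80 (m = -69*1/80 = -69/80 ≈ -0.86250)
d = -7 + I*sqrt(1761)/60 (d = -7 + sqrt(28/75 - 69/80) = -7 + sqrt(-587/1200) = -7 + I*sqrt(1761)/60 ≈ -7.0 + 0.6994*I)
(-5 + (-77 - 3)/(-12 + 0))*d = (-5 + (-77 - 3)/(-12 + 0))*(-7 + I*sqrt(1761)/60) = (-5 - 80/(-12))*(-7 + I*sqrt(1761)/60) = (-5 - 80*(-1/12))*(-7 + I*sqrt(1761)/60) = (-5 + 20/3)*(-7 + I*sqrt(1761)/60) = 5*(-7 + I*sqrt(1761)/60)/3 = -35/3 + I*sqrt(1761)/36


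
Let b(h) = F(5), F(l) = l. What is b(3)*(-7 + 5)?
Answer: -10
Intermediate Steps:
b(h) = 5
b(3)*(-7 + 5) = 5*(-7 + 5) = 5*(-2) = -10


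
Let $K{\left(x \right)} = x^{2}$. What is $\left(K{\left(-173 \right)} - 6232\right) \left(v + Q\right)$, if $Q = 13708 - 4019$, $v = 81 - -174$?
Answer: $235642968$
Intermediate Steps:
$v = 255$ ($v = 81 + 174 = 255$)
$Q = 9689$
$\left(K{\left(-173 \right)} - 6232\right) \left(v + Q\right) = \left(\left(-173\right)^{2} - 6232\right) \left(255 + 9689\right) = \left(29929 - 6232\right) 9944 = 23697 \cdot 9944 = 235642968$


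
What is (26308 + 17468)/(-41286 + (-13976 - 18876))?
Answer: -1152/1951 ≈ -0.59047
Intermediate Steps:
(26308 + 17468)/(-41286 + (-13976 - 18876)) = 43776/(-41286 - 32852) = 43776/(-74138) = 43776*(-1/74138) = -1152/1951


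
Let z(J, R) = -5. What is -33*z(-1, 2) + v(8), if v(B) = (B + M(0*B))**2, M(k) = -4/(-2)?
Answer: 265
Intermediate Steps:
M(k) = 2 (M(k) = -4*(-1/2) = 2)
v(B) = (2 + B)**2 (v(B) = (B + 2)**2 = (2 + B)**2)
-33*z(-1, 2) + v(8) = -33*(-5) + (2 + 8)**2 = 165 + 10**2 = 165 + 100 = 265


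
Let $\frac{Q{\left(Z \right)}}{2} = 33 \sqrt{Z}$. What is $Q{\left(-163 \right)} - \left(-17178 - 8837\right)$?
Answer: $26015 + 66 i \sqrt{163} \approx 26015.0 + 842.63 i$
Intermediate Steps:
$Q{\left(Z \right)} = 66 \sqrt{Z}$ ($Q{\left(Z \right)} = 2 \cdot 33 \sqrt{Z} = 66 \sqrt{Z}$)
$Q{\left(-163 \right)} - \left(-17178 - 8837\right) = 66 \sqrt{-163} - \left(-17178 - 8837\right) = 66 i \sqrt{163} - -26015 = 66 i \sqrt{163} + 26015 = 26015 + 66 i \sqrt{163}$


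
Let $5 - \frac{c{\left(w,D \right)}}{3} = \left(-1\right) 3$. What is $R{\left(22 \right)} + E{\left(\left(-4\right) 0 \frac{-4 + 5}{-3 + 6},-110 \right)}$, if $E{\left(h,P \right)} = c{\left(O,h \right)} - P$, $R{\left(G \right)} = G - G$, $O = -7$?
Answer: $134$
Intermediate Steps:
$c{\left(w,D \right)} = 24$ ($c{\left(w,D \right)} = 15 - 3 \left(\left(-1\right) 3\right) = 15 - -9 = 15 + 9 = 24$)
$R{\left(G \right)} = 0$
$E{\left(h,P \right)} = 24 - P$
$R{\left(22 \right)} + E{\left(\left(-4\right) 0 \frac{-4 + 5}{-3 + 6},-110 \right)} = 0 + \left(24 - -110\right) = 0 + \left(24 + 110\right) = 0 + 134 = 134$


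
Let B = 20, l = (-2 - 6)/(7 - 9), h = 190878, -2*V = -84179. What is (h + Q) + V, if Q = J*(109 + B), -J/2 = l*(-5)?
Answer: 476255/2 ≈ 2.3813e+5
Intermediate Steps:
V = 84179/2 (V = -1/2*(-84179) = 84179/2 ≈ 42090.)
l = 4 (l = -8/(-2) = -8*(-1/2) = 4)
J = 40 (J = -8*(-5) = -2*(-20) = 40)
Q = 5160 (Q = 40*(109 + 20) = 40*129 = 5160)
(h + Q) + V = (190878 + 5160) + 84179/2 = 196038 + 84179/2 = 476255/2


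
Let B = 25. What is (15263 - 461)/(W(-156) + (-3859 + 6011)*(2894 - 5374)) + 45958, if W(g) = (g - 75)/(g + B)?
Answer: 32131144450720/699141529 ≈ 45958.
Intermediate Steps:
W(g) = (-75 + g)/(25 + g) (W(g) = (g - 75)/(g + 25) = (-75 + g)/(25 + g))
(15263 - 461)/(W(-156) + (-3859 + 6011)*(2894 - 5374)) + 45958 = (15263 - 461)/((-75 - 156)/(25 - 156) + (-3859 + 6011)*(2894 - 5374)) + 45958 = 14802/(-231/(-131) + 2152*(-2480)) + 45958 = 14802/(-1/131*(-231) - 5336960) + 45958 = 14802/(231/131 - 5336960) + 45958 = 14802/(-699141529/131) + 45958 = 14802*(-131/699141529) + 45958 = -1939062/699141529 + 45958 = 32131144450720/699141529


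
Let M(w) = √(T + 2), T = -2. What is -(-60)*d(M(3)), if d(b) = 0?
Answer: 0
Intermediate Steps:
M(w) = 0 (M(w) = √(-2 + 2) = √0 = 0)
-(-60)*d(M(3)) = -(-60)*0 = -60*0 = 0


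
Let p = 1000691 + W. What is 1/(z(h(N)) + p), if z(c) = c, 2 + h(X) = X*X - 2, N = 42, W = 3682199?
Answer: 1/4684650 ≈ 2.1346e-7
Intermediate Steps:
h(X) = -4 + X**2 (h(X) = -2 + (X*X - 2) = -2 + (X**2 - 2) = -2 + (-2 + X**2) = -4 + X**2)
p = 4682890 (p = 1000691 + 3682199 = 4682890)
1/(z(h(N)) + p) = 1/((-4 + 42**2) + 4682890) = 1/((-4 + 1764) + 4682890) = 1/(1760 + 4682890) = 1/4684650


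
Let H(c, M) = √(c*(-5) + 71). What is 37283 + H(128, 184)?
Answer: 37283 + I*√569 ≈ 37283.0 + 23.854*I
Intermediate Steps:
H(c, M) = √(71 - 5*c) (H(c, M) = √(-5*c + 71) = √(71 - 5*c))
37283 + H(128, 184) = 37283 + √(71 - 5*128) = 37283 + √(71 - 640) = 37283 + √(-569) = 37283 + I*√569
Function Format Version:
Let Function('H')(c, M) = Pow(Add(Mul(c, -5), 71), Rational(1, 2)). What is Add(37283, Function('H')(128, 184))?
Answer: Add(37283, Mul(I, Pow(569, Rational(1, 2)))) ≈ Add(37283., Mul(23.854, I))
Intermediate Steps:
Function('H')(c, M) = Pow(Add(71, Mul(-5, c)), Rational(1, 2)) (Function('H')(c, M) = Pow(Add(Mul(-5, c), 71), Rational(1, 2)) = Pow(Add(71, Mul(-5, c)), Rational(1, 2)))
Add(37283, Function('H')(128, 184)) = Add(37283, Pow(Add(71, Mul(-5, 128)), Rational(1, 2))) = Add(37283, Pow(Add(71, -640), Rational(1, 2))) = Add(37283, Pow(-569, Rational(1, 2))) = Add(37283, Mul(I, Pow(569, Rational(1, 2))))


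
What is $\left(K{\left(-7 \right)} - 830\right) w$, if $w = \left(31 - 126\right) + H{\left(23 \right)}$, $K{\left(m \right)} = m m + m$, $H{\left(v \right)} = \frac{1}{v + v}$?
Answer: $\frac{1721386}{23} \approx 74843.0$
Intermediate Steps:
$H{\left(v \right)} = \frac{1}{2 v}$
$K{\left(m \right)} = m + m^{2}$ ($K{\left(m \right)} = m^{2} + m = m + m^{2}$)
$w = - \frac{4369}{46}$ ($w = \left(31 - 126\right) + \frac{1}{2 \cdot 23} = -95 + \frac{1}{2} \cdot \frac{1}{23} = -95 + \frac{1}{46} = - \frac{4369}{46} \approx -94.978$)
$\left(K{\left(-7 \right)} - 830\right) w = \left(- 7 \left(1 - 7\right) - 830\right) \left(- \frac{4369}{46}\right) = \left(\left(-7\right) \left(-6\right) - 830\right) \left(- \frac{4369}{46}\right) = \left(42 - 830\right) \left(- \frac{4369}{46}\right) = \left(-788\right) \left(- \frac{4369}{46}\right) = \frac{1721386}{23}$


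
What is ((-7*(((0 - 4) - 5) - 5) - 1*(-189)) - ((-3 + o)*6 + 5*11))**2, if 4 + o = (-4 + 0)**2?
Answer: 31684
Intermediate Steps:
o = 12 (o = -4 + (-4 + 0)**2 = -4 + (-4)**2 = -4 + 16 = 12)
((-7*(((0 - 4) - 5) - 5) - 1*(-189)) - ((-3 + o)*6 + 5*11))**2 = ((-7*(((0 - 4) - 5) - 5) - 1*(-189)) - ((-3 + 12)*6 + 5*11))**2 = ((-7*((-4 - 5) - 5) + 189) - (9*6 + 55))**2 = ((-7*(-9 - 5) + 189) - (54 + 55))**2 = ((-7*(-14) + 189) - 1*109)**2 = ((98 + 189) - 109)**2 = (287 - 109)**2 = 178**2 = 31684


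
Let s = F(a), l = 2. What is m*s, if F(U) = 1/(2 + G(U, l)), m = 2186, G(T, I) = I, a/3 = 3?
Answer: 1093/2 ≈ 546.50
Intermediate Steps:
a = 9 (a = 3*3 = 9)
F(U) = ¼ (F(U) = 1/(2 + 2) = 1/4 = ¼)
s = ¼ ≈ 0.25000
m*s = 2186*(¼) = 1093/2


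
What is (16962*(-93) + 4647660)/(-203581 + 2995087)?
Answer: 511699/465251 ≈ 1.0998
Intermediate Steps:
(16962*(-93) + 4647660)/(-203581 + 2995087) = (-1577466 + 4647660)/2791506 = 3070194*(1/2791506) = 511699/465251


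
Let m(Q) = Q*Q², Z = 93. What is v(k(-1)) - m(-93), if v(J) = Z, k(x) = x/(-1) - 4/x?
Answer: 804450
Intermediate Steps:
k(x) = -x - 4/x (k(x) = x*(-1) - 4/x = -x - 4/x)
m(Q) = Q³
v(J) = 93
v(k(-1)) - m(-93) = 93 - 1*(-93)³ = 93 - 1*(-804357) = 93 + 804357 = 804450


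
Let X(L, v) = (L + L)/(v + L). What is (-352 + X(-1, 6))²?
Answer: 3104644/25 ≈ 1.2419e+5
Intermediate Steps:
X(L, v) = 2*L/(L + v) (X(L, v) = (2*L)/(L + v) = 2*L/(L + v))
(-352 + X(-1, 6))² = (-352 + 2*(-1)/(-1 + 6))² = (-352 + 2*(-1)/5)² = (-352 + 2*(-1)*(⅕))² = (-352 - ⅖)² = (-1762/5)² = 3104644/25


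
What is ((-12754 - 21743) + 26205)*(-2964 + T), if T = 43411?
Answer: -335386524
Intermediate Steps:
((-12754 - 21743) + 26205)*(-2964 + T) = ((-12754 - 21743) + 26205)*(-2964 + 43411) = (-34497 + 26205)*40447 = -8292*40447 = -335386524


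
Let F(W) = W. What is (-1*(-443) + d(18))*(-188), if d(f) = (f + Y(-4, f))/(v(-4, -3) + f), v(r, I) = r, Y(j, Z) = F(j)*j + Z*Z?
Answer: -616640/7 ≈ -88091.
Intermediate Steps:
Y(j, Z) = Z² + j² (Y(j, Z) = j*j + Z*Z = j² + Z² = Z² + j²)
d(f) = (16 + f + f²)/(-4 + f) (d(f) = (f + (f² + (-4)²))/(-4 + f) = (f + (f² + 16))/(-4 + f) = (f + (16 + f²))/(-4 + f) = (16 + f + f²)/(-4 + f))
(-1*(-443) + d(18))*(-188) = (-1*(-443) + (16 + 18 + 18²)/(-4 + 18))*(-188) = (443 + (16 + 18 + 324)/14)*(-188) = (443 + (1/14)*358)*(-188) = (443 + 179/7)*(-188) = (3280/7)*(-188) = -616640/7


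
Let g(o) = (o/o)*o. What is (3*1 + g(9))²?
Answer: 144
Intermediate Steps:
g(o) = o (g(o) = 1*o = o)
(3*1 + g(9))² = (3*1 + 9)² = (3 + 9)² = 12² = 144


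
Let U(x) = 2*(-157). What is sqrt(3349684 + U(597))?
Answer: sqrt(3349370) ≈ 1830.1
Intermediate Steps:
U(x) = -314
sqrt(3349684 + U(597)) = sqrt(3349684 - 314) = sqrt(3349370)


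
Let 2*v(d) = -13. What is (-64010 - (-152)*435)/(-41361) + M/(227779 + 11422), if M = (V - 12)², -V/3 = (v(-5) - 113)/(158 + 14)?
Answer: -59244616953479/1170768169298496 ≈ -0.050603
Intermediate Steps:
v(d) = -13/2 (v(d) = (½)*(-13) = -13/2)
V = 717/344 (V = -3*(-13/2 - 113)/(158 + 14) = -(-717)/(2*172) = -3*(-239/344) = 717/344 ≈ 2.0843)
M = 11634921/118336 (M = (717/344 - 12)² = (-3411/344)² = 11634921/118336 ≈ 98.321)
(-64010 - (-152)*435)/(-41361) + M/(227779 + 11422) = (-64010 - (-152)*435)/(-41361) + 11634921/(118336*(227779 + 11422)) = (-64010 - 1*(-66120))*(-1/41361) + (11634921/118336)/239201 = (-64010 + 66120)*(-1/41361) + (11634921/118336)*(1/239201) = 2110*(-1/41361) + 11634921/28306089536 = -2110/41361 + 11634921/28306089536 = -59244616953479/1170768169298496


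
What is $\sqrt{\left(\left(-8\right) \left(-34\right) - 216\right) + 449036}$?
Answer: $2 \sqrt{112273} \approx 670.14$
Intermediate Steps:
$\sqrt{\left(\left(-8\right) \left(-34\right) - 216\right) + 449036} = \sqrt{\left(272 - 216\right) + 449036} = \sqrt{56 + 449036} = \sqrt{449092} = 2 \sqrt{112273}$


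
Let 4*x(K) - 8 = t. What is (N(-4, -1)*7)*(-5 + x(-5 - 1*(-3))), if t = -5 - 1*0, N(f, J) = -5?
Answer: 595/4 ≈ 148.75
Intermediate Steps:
t = -5 (t = -5 + 0 = -5)
x(K) = 3/4 (x(K) = 2 + (1/4)*(-5) = 2 - 5/4 = 3/4)
(N(-4, -1)*7)*(-5 + x(-5 - 1*(-3))) = (-5*7)*(-5 + 3/4) = -35*(-17/4) = 595/4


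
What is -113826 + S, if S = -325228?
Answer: -439054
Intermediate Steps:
-113826 + S = -113826 - 325228 = -439054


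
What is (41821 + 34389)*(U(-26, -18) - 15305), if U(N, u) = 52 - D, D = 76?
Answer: -1168223090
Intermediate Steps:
U(N, u) = -24 (U(N, u) = 52 - 1*76 = 52 - 76 = -24)
(41821 + 34389)*(U(-26, -18) - 15305) = (41821 + 34389)*(-24 - 15305) = 76210*(-15329) = -1168223090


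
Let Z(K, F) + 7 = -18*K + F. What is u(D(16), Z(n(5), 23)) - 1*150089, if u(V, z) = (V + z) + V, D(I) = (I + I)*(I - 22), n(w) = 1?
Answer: -150475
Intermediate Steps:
D(I) = 2*I*(-22 + I) (D(I) = (2*I)*(-22 + I) = 2*I*(-22 + I))
Z(K, F) = -7 + F - 18*K (Z(K, F) = -7 + (-18*K + F) = -7 + (F - 18*K) = -7 + F - 18*K)
u(V, z) = z + 2*V
u(D(16), Z(n(5), 23)) - 1*150089 = ((-7 + 23 - 18*1) + 2*(2*16*(-22 + 16))) - 1*150089 = ((-7 + 23 - 18) + 2*(2*16*(-6))) - 150089 = (-2 + 2*(-192)) - 150089 = (-2 - 384) - 150089 = -386 - 150089 = -150475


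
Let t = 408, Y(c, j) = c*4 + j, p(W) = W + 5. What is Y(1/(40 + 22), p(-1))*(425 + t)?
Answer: 104958/31 ≈ 3385.7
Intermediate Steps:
p(W) = 5 + W
Y(c, j) = j + 4*c (Y(c, j) = 4*c + j = j + 4*c)
Y(1/(40 + 22), p(-1))*(425 + t) = ((5 - 1) + 4/(40 + 22))*(425 + 408) = (4 + 4/62)*833 = (4 + 4*(1/62))*833 = (4 + 2/31)*833 = (126/31)*833 = 104958/31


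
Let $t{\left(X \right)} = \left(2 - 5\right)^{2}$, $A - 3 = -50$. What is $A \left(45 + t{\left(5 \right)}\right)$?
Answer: $-2538$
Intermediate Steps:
$A = -47$ ($A = 3 - 50 = -47$)
$t{\left(X \right)} = 9$ ($t{\left(X \right)} = \left(-3\right)^{2} = 9$)
$A \left(45 + t{\left(5 \right)}\right) = - 47 \left(45 + 9\right) = \left(-47\right) 54 = -2538$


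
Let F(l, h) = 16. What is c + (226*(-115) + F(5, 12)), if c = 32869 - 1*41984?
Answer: -35089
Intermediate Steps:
c = -9115 (c = 32869 - 41984 = -9115)
c + (226*(-115) + F(5, 12)) = -9115 + (226*(-115) + 16) = -9115 + (-25990 + 16) = -9115 - 25974 = -35089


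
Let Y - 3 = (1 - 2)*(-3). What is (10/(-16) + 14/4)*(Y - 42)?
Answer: -207/2 ≈ -103.50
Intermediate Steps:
Y = 6 (Y = 3 + (1 - 2)*(-3) = 3 - 1*(-3) = 3 + 3 = 6)
(10/(-16) + 14/4)*(Y - 42) = (10/(-16) + 14/4)*(6 - 42) = (10*(-1/16) + 14*(¼))*(-36) = (-5/8 + 7/2)*(-36) = (23/8)*(-36) = -207/2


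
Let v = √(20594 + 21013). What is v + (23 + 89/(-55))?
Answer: 1176/55 + 3*√4623 ≈ 225.36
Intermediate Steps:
v = 3*√4623 (v = √41607 = 3*√4623 ≈ 203.98)
v + (23 + 89/(-55)) = 3*√4623 + (23 + 89/(-55)) = 3*√4623 + (23 + 89*(-1/55)) = 3*√4623 + (23 - 89/55) = 3*√4623 + 1176/55 = 1176/55 + 3*√4623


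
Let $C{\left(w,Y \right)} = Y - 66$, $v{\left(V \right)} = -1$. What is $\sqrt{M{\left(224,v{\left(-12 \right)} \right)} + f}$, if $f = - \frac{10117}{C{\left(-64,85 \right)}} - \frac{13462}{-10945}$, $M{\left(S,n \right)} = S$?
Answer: $\frac{i \sqrt{13286841156985}}{207955} \approx 17.528 i$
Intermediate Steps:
$C{\left(w,Y \right)} = -66 + Y$ ($C{\left(w,Y \right)} = Y - 66 = -66 + Y$)
$f = - \frac{110474787}{207955}$ ($f = - \frac{10117}{-66 + 85} - \frac{13462}{-10945} = - \frac{10117}{19} - - \frac{13462}{10945} = \left(-10117\right) \frac{1}{19} + \frac{13462}{10945} = - \frac{10117}{19} + \frac{13462}{10945} = - \frac{110474787}{207955} \approx -531.24$)
$\sqrt{M{\left(224,v{\left(-12 \right)} \right)} + f} = \sqrt{224 - \frac{110474787}{207955}} = \sqrt{- \frac{63892867}{207955}} = \frac{i \sqrt{13286841156985}}{207955}$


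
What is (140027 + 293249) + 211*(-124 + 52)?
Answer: 418084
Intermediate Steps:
(140027 + 293249) + 211*(-124 + 52) = 433276 + 211*(-72) = 433276 - 15192 = 418084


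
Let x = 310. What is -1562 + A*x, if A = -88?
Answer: -28842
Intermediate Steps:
-1562 + A*x = -1562 - 88*310 = -1562 - 27280 = -28842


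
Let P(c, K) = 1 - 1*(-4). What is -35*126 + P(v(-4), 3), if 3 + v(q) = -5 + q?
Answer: -4405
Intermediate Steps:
v(q) = -8 + q (v(q) = -3 + (-5 + q) = -8 + q)
P(c, K) = 5 (P(c, K) = 1 + 4 = 5)
-35*126 + P(v(-4), 3) = -35*126 + 5 = -4410 + 5 = -4405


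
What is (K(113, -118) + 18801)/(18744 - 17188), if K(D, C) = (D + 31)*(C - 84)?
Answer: -10287/1556 ≈ -6.6112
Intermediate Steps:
K(D, C) = (-84 + C)*(31 + D) (K(D, C) = (31 + D)*(-84 + C) = (-84 + C)*(31 + D))
(K(113, -118) + 18801)/(18744 - 17188) = ((-2604 - 84*113 + 31*(-118) - 118*113) + 18801)/(18744 - 17188) = ((-2604 - 9492 - 3658 - 13334) + 18801)/1556 = (-29088 + 18801)*(1/1556) = -10287*1/1556 = -10287/1556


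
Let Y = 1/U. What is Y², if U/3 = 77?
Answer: 1/53361 ≈ 1.8740e-5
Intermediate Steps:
U = 231 (U = 3*77 = 231)
Y = 1/231 ≈ 0.0043290
Y² = (1/231)² = 1/53361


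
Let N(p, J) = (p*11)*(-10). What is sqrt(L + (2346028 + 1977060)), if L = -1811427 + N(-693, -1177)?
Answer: sqrt(2587891) ≈ 1608.7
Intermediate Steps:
N(p, J) = -110*p (N(p, J) = (11*p)*(-10) = -110*p)
L = -1735197 (L = -1811427 - 110*(-693) = -1811427 + 76230 = -1735197)
sqrt(L + (2346028 + 1977060)) = sqrt(-1735197 + (2346028 + 1977060)) = sqrt(-1735197 + 4323088) = sqrt(2587891)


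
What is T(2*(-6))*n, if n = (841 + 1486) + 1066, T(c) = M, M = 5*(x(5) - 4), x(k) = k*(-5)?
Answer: -491985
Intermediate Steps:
x(k) = -5*k
M = -145 (M = 5*(-5*5 - 4) = 5*(-25 - 4) = 5*(-29) = -145)
T(c) = -145
n = 3393 (n = 2327 + 1066 = 3393)
T(2*(-6))*n = -145*3393 = -491985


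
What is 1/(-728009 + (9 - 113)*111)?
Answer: -1/739553 ≈ -1.3522e-6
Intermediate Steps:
1/(-728009 + (9 - 113)*111) = 1/(-728009 - 104*111) = 1/(-728009 - 11544) = 1/(-739553) = -1/739553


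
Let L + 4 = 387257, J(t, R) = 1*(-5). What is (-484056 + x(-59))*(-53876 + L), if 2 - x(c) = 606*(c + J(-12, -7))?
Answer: -148442776790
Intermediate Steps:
J(t, R) = -5
L = 387253 (L = -4 + 387257 = 387253)
x(c) = 3032 - 606*c (x(c) = 2 - 606*(c - 5) = 2 - 606*(-5 + c) = 2 - (-3030 + 606*c) = 2 + (3030 - 606*c) = 3032 - 606*c)
(-484056 + x(-59))*(-53876 + L) = (-484056 + (3032 - 606*(-59)))*(-53876 + 387253) = (-484056 + (3032 + 35754))*333377 = (-484056 + 38786)*333377 = -445270*333377 = -148442776790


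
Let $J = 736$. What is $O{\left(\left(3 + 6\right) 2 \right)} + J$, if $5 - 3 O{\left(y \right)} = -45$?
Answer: $\frac{2258}{3} \approx 752.67$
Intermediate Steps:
$O{\left(y \right)} = \frac{50}{3}$ ($O{\left(y \right)} = \frac{5}{3} - -15 = \frac{5}{3} + 15 = \frac{50}{3}$)
$O{\left(\left(3 + 6\right) 2 \right)} + J = \frac{50}{3} + 736 = \frac{2258}{3}$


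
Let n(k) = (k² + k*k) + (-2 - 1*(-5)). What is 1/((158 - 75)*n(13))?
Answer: 1/28303 ≈ 3.5332e-5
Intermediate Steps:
n(k) = 3 + 2*k² (n(k) = (k² + k²) + (-2 + 5) = 2*k² + 3 = 3 + 2*k²)
1/((158 - 75)*n(13)) = 1/((158 - 75)*(3 + 2*13²)) = 1/(83*(3 + 2*169)) = 1/(83*(3 + 338)) = 1/(83*341) = 1/28303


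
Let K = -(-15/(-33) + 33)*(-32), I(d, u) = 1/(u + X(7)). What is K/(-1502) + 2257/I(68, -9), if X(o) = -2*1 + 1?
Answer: -186456658/8261 ≈ -22571.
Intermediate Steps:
X(o) = -1 (X(o) = -2 + 1 = -1)
I(d, u) = 1/(-1 + u) (I(d, u) = 1/(u - 1) = 1/(-1 + u))
K = 11776/11 (K = -(-15*(-1/33) + 33)*(-32) = -(5/11 + 33)*(-32) = -368*(-32)/11 = -1*(-11776/11) = 11776/11 ≈ 1070.5)
K/(-1502) + 2257/I(68, -9) = (11776/11)/(-1502) + 2257/(1/(-1 - 9)) = (11776/11)*(-1/1502) + 2257/(1/(-10)) = -5888/8261 + 2257/(-⅒) = -5888/8261 + 2257*(-10) = -5888/8261 - 22570 = -186456658/8261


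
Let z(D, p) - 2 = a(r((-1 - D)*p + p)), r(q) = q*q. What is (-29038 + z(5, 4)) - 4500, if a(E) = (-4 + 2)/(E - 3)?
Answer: -13313794/397 ≈ -33536.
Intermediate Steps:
r(q) = q**2
a(E) = -2/(-3 + E)
z(D, p) = 2 - 2/(-3 + (p + p*(-1 - D))**2) (z(D, p) = 2 - 2/(-3 + ((-1 - D)*p + p)**2) = 2 - 2/(-3 + (p*(-1 - D) + p)**2) = 2 - 2/(-3 + (p + p*(-1 - D))**2))
(-29038 + z(5, 4)) - 4500 = (-29038 + 2*(-4 + 5**2*4**2)/(-3 + 5**2*4**2)) - 4500 = (-29038 + 2*(-4 + 25*16)/(-3 + 25*16)) - 4500 = (-29038 + 2*(-4 + 400)/(-3 + 400)) - 4500 = (-29038 + 2*396/397) - 4500 = (-29038 + 2*(1/397)*396) - 4500 = (-29038 + 792/397) - 4500 = -11527294/397 - 4500 = -13313794/397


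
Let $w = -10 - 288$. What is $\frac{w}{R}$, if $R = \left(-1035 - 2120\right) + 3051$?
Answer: $\frac{149}{52} \approx 2.8654$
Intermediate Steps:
$w = -298$ ($w = -10 - 288 = -298$)
$R = -104$ ($R = -3155 + 3051 = -104$)
$\frac{w}{R} = - \frac{298}{-104} = \left(-298\right) \left(- \frac{1}{104}\right) = \frac{149}{52}$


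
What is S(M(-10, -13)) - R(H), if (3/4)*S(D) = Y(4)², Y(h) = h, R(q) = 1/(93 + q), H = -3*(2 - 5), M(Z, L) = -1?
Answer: 725/34 ≈ 21.324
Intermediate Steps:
H = 9 (H = -3*(-3) = 9)
S(D) = 64/3 (S(D) = (4/3)*4² = (4/3)*16 = 64/3)
S(M(-10, -13)) - R(H) = 64/3 - 1/(93 + 9) = 64/3 - 1/102 = 725/34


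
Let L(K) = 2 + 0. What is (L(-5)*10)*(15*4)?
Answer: 1200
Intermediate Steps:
L(K) = 2
(L(-5)*10)*(15*4) = (2*10)*(15*4) = 20*60 = 1200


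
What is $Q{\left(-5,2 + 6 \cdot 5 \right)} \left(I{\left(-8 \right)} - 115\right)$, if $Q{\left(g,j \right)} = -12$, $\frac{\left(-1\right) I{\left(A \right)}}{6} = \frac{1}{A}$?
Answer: $1371$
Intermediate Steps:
$I{\left(A \right)} = - \frac{6}{A}$
$Q{\left(-5,2 + 6 \cdot 5 \right)} \left(I{\left(-8 \right)} - 115\right) = - 12 \left(- \frac{6}{-8} - 115\right) = - 12 \left(\left(-6\right) \left(- \frac{1}{8}\right) - 115\right) = - 12 \left(\frac{3}{4} - 115\right) = \left(-12\right) \left(- \frac{457}{4}\right) = 1371$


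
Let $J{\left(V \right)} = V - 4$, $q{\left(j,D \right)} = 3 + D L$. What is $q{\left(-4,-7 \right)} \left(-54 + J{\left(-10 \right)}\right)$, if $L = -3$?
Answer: $-1632$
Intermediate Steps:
$q{\left(j,D \right)} = 3 - 3 D$ ($q{\left(j,D \right)} = 3 + D \left(-3\right) = 3 - 3 D$)
$J{\left(V \right)} = -4 + V$ ($J{\left(V \right)} = V - 4 = -4 + V$)
$q{\left(-4,-7 \right)} \left(-54 + J{\left(-10 \right)}\right) = \left(3 - -21\right) \left(-54 - 14\right) = \left(3 + 21\right) \left(-54 - 14\right) = 24 \left(-68\right) = -1632$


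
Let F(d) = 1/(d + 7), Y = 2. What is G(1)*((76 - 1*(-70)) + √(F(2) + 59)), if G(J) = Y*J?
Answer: 292 + 4*√133/3 ≈ 307.38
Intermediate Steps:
F(d) = 1/(7 + d)
G(J) = 2*J
G(1)*((76 - 1*(-70)) + √(F(2) + 59)) = (2*1)*((76 - 1*(-70)) + √(1/(7 + 2) + 59)) = 2*((76 + 70) + √(1/9 + 59)) = 2*(146 + √(⅑ + 59)) = 2*(146 + √(532/9)) = 2*(146 + 2*√133/3) = 292 + 4*√133/3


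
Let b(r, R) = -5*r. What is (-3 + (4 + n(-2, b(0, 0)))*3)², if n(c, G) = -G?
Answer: 81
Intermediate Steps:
(-3 + (4 + n(-2, b(0, 0)))*3)² = (-3 + (4 - (-5)*0)*3)² = (-3 + (4 - 1*0)*3)² = (-3 + (4 + 0)*3)² = (-3 + 4*3)² = (-3 + 12)² = 9² = 81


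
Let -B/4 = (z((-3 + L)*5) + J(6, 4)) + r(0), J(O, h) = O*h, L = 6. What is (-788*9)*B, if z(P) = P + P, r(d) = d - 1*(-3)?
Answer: 1616976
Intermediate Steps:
r(d) = 3 + d (r(d) = d + 3 = 3 + d)
z(P) = 2*P
B = -228 (B = -4*((2*((-3 + 6)*5) + 6*4) + (3 + 0)) = -4*((2*(3*5) + 24) + 3) = -4*((2*15 + 24) + 3) = -4*((30 + 24) + 3) = -4*(54 + 3) = -4*57 = -228)
(-788*9)*B = -788*9*(-228) = -7092*(-228) = 1616976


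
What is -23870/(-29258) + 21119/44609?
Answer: 841358266/652585061 ≈ 1.2893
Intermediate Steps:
-23870/(-29258) + 21119/44609 = -23870*(-1/29258) + 21119*(1/44609) = 11935/14629 + 21119/44609 = 841358266/652585061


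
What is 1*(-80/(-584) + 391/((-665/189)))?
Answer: -769711/6935 ≈ -110.99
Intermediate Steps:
1*(-80/(-584) + 391/((-665/189))) = 1*(-80*(-1/584) + 391/((-665*1/189))) = 1*(10/73 + 391/(-95/27)) = 1*(10/73 + 391*(-27/95)) = 1*(10/73 - 10557/95) = 1*(-769711/6935) = -769711/6935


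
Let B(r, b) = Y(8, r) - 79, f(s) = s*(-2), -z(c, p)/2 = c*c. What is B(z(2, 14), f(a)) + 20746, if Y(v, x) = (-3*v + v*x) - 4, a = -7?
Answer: 20575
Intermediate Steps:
Y(v, x) = -4 - 3*v + v*x
z(c, p) = -2*c² (z(c, p) = -2*c*c = -2*c²)
f(s) = -2*s
B(r, b) = -107 + 8*r (B(r, b) = (-4 - 3*8 + 8*r) - 79 = (-4 - 24 + 8*r) - 79 = (-28 + 8*r) - 79 = -107 + 8*r)
B(z(2, 14), f(a)) + 20746 = (-107 + 8*(-2*2²)) + 20746 = (-107 + 8*(-2*4)) + 20746 = (-107 + 8*(-8)) + 20746 = (-107 - 64) + 20746 = -171 + 20746 = 20575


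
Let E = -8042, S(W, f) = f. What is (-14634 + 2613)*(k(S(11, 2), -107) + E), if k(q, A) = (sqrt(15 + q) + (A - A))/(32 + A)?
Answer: 96672882 + 4007*sqrt(17)/25 ≈ 9.6674e+7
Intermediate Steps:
k(q, A) = sqrt(15 + q)/(32 + A) (k(q, A) = (sqrt(15 + q) + 0)/(32 + A) = sqrt(15 + q)/(32 + A))
(-14634 + 2613)*(k(S(11, 2), -107) + E) = (-14634 + 2613)*(sqrt(15 + 2)/(32 - 107) - 8042) = -12021*(sqrt(17)/(-75) - 8042) = -12021*(sqrt(17)*(-1/75) - 8042) = -12021*(-sqrt(17)/75 - 8042) = -12021*(-8042 - sqrt(17)/75) = 96672882 + 4007*sqrt(17)/25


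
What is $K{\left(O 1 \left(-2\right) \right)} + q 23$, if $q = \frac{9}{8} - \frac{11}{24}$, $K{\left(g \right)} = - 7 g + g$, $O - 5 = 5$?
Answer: $\frac{406}{3} \approx 135.33$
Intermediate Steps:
$O = 10$ ($O = 5 + 5 = 10$)
$K{\left(g \right)} = - 6 g$
$q = \frac{2}{3}$ ($q = 9 \cdot \frac{1}{8} - \frac{11}{24} = \frac{9}{8} - \frac{11}{24} = \frac{2}{3} \approx 0.66667$)
$K{\left(O 1 \left(-2\right) \right)} + q 23 = - 6 \cdot 10 \cdot 1 \left(-2\right) + \frac{2}{3} \cdot 23 = - 6 \cdot 10 \left(-2\right) + \frac{46}{3} = \left(-6\right) \left(-20\right) + \frac{46}{3} = 120 + \frac{46}{3} = \frac{406}{3}$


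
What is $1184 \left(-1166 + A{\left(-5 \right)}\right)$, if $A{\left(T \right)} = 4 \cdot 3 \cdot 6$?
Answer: $-1295296$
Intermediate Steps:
$A{\left(T \right)} = 72$ ($A{\left(T \right)} = 12 \cdot 6 = 72$)
$1184 \left(-1166 + A{\left(-5 \right)}\right) = 1184 \left(-1166 + 72\right) = 1184 \left(-1094\right) = -1295296$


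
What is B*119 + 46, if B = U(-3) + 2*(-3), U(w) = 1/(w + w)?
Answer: -4127/6 ≈ -687.83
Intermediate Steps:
U(w) = 1/(2*w)
B = -37/6 (B = (½)/(-3) + 2*(-3) = (½)*(-⅓) - 6 = -⅙ - 6 = -37/6 ≈ -6.1667)
B*119 + 46 = -37/6*119 + 46 = -4403/6 + 46 = -4127/6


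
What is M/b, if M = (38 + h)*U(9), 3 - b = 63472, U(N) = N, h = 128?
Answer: -1494/63469 ≈ -0.023539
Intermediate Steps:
b = -63469 (b = 3 - 1*63472 = 3 - 63472 = -63469)
M = 1494 (M = (38 + 128)*9 = 166*9 = 1494)
M/b = 1494/(-63469) = 1494*(-1/63469) = -1494/63469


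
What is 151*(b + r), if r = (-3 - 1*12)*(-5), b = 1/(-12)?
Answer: 135749/12 ≈ 11312.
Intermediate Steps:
b = -1/12 ≈ -0.083333
r = 75 (r = (-3 - 12)*(-5) = -15*(-5) = 75)
151*(b + r) = 151*(-1/12 + 75) = 151*(899/12) = 135749/12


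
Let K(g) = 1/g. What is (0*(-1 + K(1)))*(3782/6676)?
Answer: 0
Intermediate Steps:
(0*(-1 + K(1)))*(3782/6676) = (0*(-1 + 1/1))*(3782/6676) = (0*(-1 + 1))*(3782*(1/6676)) = (0*0)*(1891/3338) = 0*(1891/3338) = 0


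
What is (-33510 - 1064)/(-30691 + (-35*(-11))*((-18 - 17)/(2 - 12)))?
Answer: 69148/58687 ≈ 1.1783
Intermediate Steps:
(-33510 - 1064)/(-30691 + (-35*(-11))*((-18 - 17)/(2 - 12))) = -34574/(-30691 + 385*(-35/(-10))) = -34574/(-30691 + 385*(-35*(-1/10))) = -34574/(-30691 + 385*(7/2)) = -34574/(-30691 + 2695/2) = -34574/(-58687/2) = -34574*(-2/58687) = 69148/58687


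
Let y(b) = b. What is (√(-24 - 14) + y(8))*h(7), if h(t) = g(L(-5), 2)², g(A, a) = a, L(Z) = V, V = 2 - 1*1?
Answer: 32 + 4*I*√38 ≈ 32.0 + 24.658*I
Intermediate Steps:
V = 1 (V = 2 - 1 = 1)
L(Z) = 1
h(t) = 4 (h(t) = 2² = 4)
(√(-24 - 14) + y(8))*h(7) = (√(-24 - 14) + 8)*4 = (√(-38) + 8)*4 = (I*√38 + 8)*4 = (8 + I*√38)*4 = 32 + 4*I*√38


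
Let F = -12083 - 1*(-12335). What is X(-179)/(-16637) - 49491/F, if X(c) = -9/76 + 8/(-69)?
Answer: -59969634395/305355498 ≈ -196.39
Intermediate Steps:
F = 252 (F = -12083 + 12335 = 252)
X(c) = -1229/5244 (X(c) = -9*1/76 + 8*(-1/69) = -9/76 - 8/69 = -1229/5244)
X(-179)/(-16637) - 49491/F = -1229/5244/(-16637) - 49491/252 = -1229/5244*(-1/16637) - 49491*1/252 = 1229/87244428 - 5499/28 = -59969634395/305355498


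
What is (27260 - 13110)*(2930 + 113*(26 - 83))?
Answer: -49680650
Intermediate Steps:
(27260 - 13110)*(2930 + 113*(26 - 83)) = 14150*(2930 + 113*(-57)) = 14150*(2930 - 6441) = 14150*(-3511) = -49680650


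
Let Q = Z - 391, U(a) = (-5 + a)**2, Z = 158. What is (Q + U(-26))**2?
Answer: 529984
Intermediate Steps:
Q = -233 (Q = 158 - 391 = -233)
(Q + U(-26))**2 = (-233 + (-5 - 26)**2)**2 = (-233 + (-31)**2)**2 = (-233 + 961)**2 = 728**2 = 529984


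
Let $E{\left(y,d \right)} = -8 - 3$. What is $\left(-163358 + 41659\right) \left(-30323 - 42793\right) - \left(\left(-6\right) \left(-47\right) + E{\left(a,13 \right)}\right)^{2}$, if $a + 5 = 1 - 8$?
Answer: $8898070643$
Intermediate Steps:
$a = -12$ ($a = -5 + \left(1 - 8\right) = -5 - 7 = -12$)
$E{\left(y,d \right)} = -11$ ($E{\left(y,d \right)} = -8 - 3 = -11$)
$\left(-163358 + 41659\right) \left(-30323 - 42793\right) - \left(\left(-6\right) \left(-47\right) + E{\left(a,13 \right)}\right)^{2} = \left(-163358 + 41659\right) \left(-30323 - 42793\right) - \left(\left(-6\right) \left(-47\right) - 11\right)^{2} = \left(-121699\right) \left(-73116\right) - \left(282 - 11\right)^{2} = 8898144084 - 271^{2} = 8898144084 - 73441 = 8898070643$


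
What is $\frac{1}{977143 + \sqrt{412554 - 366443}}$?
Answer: $\frac{977143}{954808396338} - \frac{\sqrt{46111}}{954808396338} \approx 1.0232 \cdot 10^{-6}$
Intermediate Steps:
$\frac{1}{977143 + \sqrt{412554 - 366443}} = \frac{1}{977143 + \sqrt{46111}}$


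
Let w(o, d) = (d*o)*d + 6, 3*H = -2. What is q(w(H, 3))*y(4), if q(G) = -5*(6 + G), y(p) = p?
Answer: -120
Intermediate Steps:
H = -⅔ (H = (⅓)*(-2) = -⅔ ≈ -0.66667)
w(o, d) = 6 + o*d² (w(o, d) = o*d² + 6 = 6 + o*d²)
q(G) = -30 - 5*G
q(w(H, 3))*y(4) = (-30 - 5*(6 - ⅔*3²))*4 = (-30 - 5*(6 - ⅔*9))*4 = (-30 - 5*(6 - 6))*4 = (-30 - 5*0)*4 = (-30 + 0)*4 = -30*4 = -120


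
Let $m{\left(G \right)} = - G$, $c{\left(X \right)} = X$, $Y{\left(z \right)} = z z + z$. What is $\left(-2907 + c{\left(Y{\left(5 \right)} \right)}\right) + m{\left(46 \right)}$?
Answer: $-2923$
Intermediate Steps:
$Y{\left(z \right)} = z + z^{2}$ ($Y{\left(z \right)} = z^{2} + z = z + z^{2}$)
$\left(-2907 + c{\left(Y{\left(5 \right)} \right)}\right) + m{\left(46 \right)} = \left(-2907 + 5 \left(1 + 5\right)\right) - 46 = \left(-2907 + 5 \cdot 6\right) - 46 = \left(-2907 + 30\right) - 46 = -2877 - 46 = -2923$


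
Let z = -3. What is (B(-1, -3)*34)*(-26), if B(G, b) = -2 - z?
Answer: -884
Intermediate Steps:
B(G, b) = 1 (B(G, b) = -2 - 1*(-3) = -2 + 3 = 1)
(B(-1, -3)*34)*(-26) = (1*34)*(-26) = 34*(-26) = -884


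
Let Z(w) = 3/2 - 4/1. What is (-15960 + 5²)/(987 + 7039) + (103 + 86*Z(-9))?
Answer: -914847/8026 ≈ -113.99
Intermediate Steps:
Z(w) = -5/2 (Z(w) = 3*(½) - 4*1 = 3/2 - 4 = -5/2)
(-15960 + 5²)/(987 + 7039) + (103 + 86*Z(-9)) = (-15960 + 5²)/(987 + 7039) + (103 + 86*(-5/2)) = (-15960 + 25)/8026 + (103 - 215) = -15935*1/8026 - 112 = -15935/8026 - 112 = -914847/8026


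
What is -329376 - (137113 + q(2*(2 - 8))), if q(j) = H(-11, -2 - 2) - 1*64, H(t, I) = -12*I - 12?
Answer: -466461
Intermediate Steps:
H(t, I) = -12 - 12*I
q(j) = -28 (q(j) = (-12 - 12*(-2 - 2)) - 1*64 = (-12 - 12*(-4)) - 64 = (-12 + 48) - 64 = 36 - 64 = -28)
-329376 - (137113 + q(2*(2 - 8))) = -329376 - (137113 - 28) = -329376 - 1*137085 = -329376 - 137085 = -466461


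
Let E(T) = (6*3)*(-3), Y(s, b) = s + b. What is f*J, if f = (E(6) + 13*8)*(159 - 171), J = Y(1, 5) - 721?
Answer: 429000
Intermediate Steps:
Y(s, b) = b + s
E(T) = -54 (E(T) = 18*(-3) = -54)
J = -715 (J = (5 + 1) - 721 = 6 - 721 = -715)
f = -600 (f = (-54 + 13*8)*(159 - 171) = (-54 + 104)*(-12) = 50*(-12) = -600)
f*J = -600*(-715) = 429000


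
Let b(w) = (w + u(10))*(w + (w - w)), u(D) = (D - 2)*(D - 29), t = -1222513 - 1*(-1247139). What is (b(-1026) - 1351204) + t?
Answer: -117950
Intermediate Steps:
t = 24626 (t = -1222513 + 1247139 = 24626)
u(D) = (-29 + D)*(-2 + D) (u(D) = (-2 + D)*(-29 + D) = (-29 + D)*(-2 + D))
b(w) = w*(-152 + w) (b(w) = (w + (58 + 10² - 31*10))*(w + (w - w)) = (w + (58 + 100 - 310))*(w + 0) = (w - 152)*w = (-152 + w)*w = w*(-152 + w))
(b(-1026) - 1351204) + t = (-1026*(-152 - 1026) - 1351204) + 24626 = (-1026*(-1178) - 1351204) + 24626 = (1208628 - 1351204) + 24626 = -142576 + 24626 = -117950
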